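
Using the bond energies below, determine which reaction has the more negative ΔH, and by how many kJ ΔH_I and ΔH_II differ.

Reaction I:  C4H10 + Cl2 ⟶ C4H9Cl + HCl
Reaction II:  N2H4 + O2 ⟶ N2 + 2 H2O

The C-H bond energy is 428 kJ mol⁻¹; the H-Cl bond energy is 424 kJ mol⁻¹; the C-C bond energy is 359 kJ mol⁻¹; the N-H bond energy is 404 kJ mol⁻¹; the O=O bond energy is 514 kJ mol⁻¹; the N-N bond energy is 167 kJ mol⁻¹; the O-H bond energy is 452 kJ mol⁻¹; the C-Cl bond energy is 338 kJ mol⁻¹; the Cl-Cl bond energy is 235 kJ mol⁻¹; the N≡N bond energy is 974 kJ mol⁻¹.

Reaction II, by 386 kJ

Reaction I:
  Bonds broken (reactants):
    C-C: 3 × 359 = 1077
    C-H: 10 × 428 = 4280
    Cl-Cl: 1 × 235 = 235
    Σ(broken) = 5592 kJ
  Bonds formed (products):
    C-C: 3 × 359 = 1077
    C-Cl: 1 × 338 = 338
    C-H: 9 × 428 = 3852
    H-Cl: 1 × 424 = 424
    Σ(formed) = 5691 kJ
  ΔH_I = 5592 − 5691 = −99 kJ
Reaction II:
  Bonds broken (reactants):
    N-H: 4 × 404 = 1616
    N-N: 1 × 167 = 167
    O=O: 1 × 514 = 514
    Σ(broken) = 2297 kJ
  Bonds formed (products):
    N≡N: 1 × 974 = 974
    O-H: 4 × 452 = 1808
    Σ(formed) = 2782 kJ
  ΔH_II = 2297 − 2782 = −485 kJ
ΔH_I − ΔH_II = +386 kJ, so reaction II has the more negative ΔH; |ΔH_I − ΔH_II| = 386 kJ.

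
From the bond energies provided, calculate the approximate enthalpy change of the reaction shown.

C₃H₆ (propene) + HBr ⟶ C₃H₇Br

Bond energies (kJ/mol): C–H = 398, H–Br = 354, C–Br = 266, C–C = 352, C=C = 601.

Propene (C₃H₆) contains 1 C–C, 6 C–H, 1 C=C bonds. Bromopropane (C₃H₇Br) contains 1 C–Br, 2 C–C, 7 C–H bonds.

Bonds broken (reactants):
  C–C: 1 × 352 = 352
  C–H: 6 × 398 = 2388
  C=C: 1 × 601 = 601
  H–Br: 1 × 354 = 354
  Σ(broken) = 3695 kJ
Bonds formed (products):
  C–Br: 1 × 266 = 266
  C–C: 2 × 352 = 704
  C–H: 7 × 398 = 2786
  Σ(formed) = 3756 kJ
ΔH = Σ(broken) − Σ(formed) = 3695 − 3756 = −61 kJ

ΔH ≈ −61 kJ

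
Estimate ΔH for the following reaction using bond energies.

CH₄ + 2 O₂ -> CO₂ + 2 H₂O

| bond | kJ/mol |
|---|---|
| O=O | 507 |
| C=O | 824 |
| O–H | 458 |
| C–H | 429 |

ΔH ≈ −750 kJ

Bonds broken (reactants):
  C–H: 4 × 429 = 1716
  O=O: 2 × 507 = 1014
  Σ(broken) = 2730 kJ
Bonds formed (products):
  C=O: 2 × 824 = 1648
  O–H: 4 × 458 = 1832
  Σ(formed) = 3480 kJ
ΔH = Σ(broken) − Σ(formed) = 2730 − 3480 = −750 kJ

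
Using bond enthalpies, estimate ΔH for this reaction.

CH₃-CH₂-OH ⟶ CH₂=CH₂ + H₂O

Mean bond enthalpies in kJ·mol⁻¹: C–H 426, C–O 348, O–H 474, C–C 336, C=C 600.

ΔH ≈ +36 kJ

Bonds broken (reactants):
  C–C: 1 × 336 = 336
  C–H: 5 × 426 = 2130
  C–O: 1 × 348 = 348
  O–H: 1 × 474 = 474
  Σ(broken) = 3288 kJ
Bonds formed (products):
  C–H: 4 × 426 = 1704
  C=C: 1 × 600 = 600
  O–H: 2 × 474 = 948
  Σ(formed) = 3252 kJ
ΔH = Σ(broken) − Σ(formed) = 3288 − 3252 = +36 kJ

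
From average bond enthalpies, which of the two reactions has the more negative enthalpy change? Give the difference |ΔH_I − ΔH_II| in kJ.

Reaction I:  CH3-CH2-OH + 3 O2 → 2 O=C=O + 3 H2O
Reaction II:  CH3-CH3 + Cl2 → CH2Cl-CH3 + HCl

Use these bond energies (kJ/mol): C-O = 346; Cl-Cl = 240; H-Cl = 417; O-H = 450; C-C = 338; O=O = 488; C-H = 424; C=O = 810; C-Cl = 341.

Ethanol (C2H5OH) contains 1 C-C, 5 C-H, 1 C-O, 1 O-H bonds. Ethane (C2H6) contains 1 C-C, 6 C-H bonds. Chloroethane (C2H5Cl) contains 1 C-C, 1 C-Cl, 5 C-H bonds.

Reaction I, by 1128 kJ

Reaction I:
  Bonds broken (reactants):
    C-C: 1 × 338 = 338
    C-H: 5 × 424 = 2120
    C-O: 1 × 346 = 346
    O-H: 1 × 450 = 450
    O=O: 3 × 488 = 1464
    Σ(broken) = 4718 kJ
  Bonds formed (products):
    C=O: 4 × 810 = 3240
    O-H: 6 × 450 = 2700
    Σ(formed) = 5940 kJ
  ΔH_I = 4718 − 5940 = −1222 kJ
Reaction II:
  Bonds broken (reactants):
    C-C: 1 × 338 = 338
    C-H: 6 × 424 = 2544
    Cl-Cl: 1 × 240 = 240
    Σ(broken) = 3122 kJ
  Bonds formed (products):
    C-C: 1 × 338 = 338
    C-Cl: 1 × 341 = 341
    C-H: 5 × 424 = 2120
    H-Cl: 1 × 417 = 417
    Σ(formed) = 3216 kJ
  ΔH_II = 3122 − 3216 = −94 kJ
ΔH_I − ΔH_II = −1128 kJ, so reaction I has the more negative ΔH; |ΔH_I − ΔH_II| = 1128 kJ.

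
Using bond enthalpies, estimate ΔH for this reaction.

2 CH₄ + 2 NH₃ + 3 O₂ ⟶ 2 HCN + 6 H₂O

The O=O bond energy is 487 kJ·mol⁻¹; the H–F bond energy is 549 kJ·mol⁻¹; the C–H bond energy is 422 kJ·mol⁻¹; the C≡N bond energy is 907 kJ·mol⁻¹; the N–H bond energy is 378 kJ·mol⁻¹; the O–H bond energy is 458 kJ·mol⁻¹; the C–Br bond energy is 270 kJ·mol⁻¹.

ΔH ≈ −1049 kJ

Bonds broken (reactants):
  C–H: 8 × 422 = 3376
  N–H: 6 × 378 = 2268
  O=O: 3 × 487 = 1461
  Σ(broken) = 7105 kJ
Bonds formed (products):
  C≡N: 2 × 907 = 1814
  C–H: 2 × 422 = 844
  O–H: 12 × 458 = 5496
  Σ(formed) = 8154 kJ
ΔH = Σ(broken) − Σ(formed) = 7105 − 8154 = −1049 kJ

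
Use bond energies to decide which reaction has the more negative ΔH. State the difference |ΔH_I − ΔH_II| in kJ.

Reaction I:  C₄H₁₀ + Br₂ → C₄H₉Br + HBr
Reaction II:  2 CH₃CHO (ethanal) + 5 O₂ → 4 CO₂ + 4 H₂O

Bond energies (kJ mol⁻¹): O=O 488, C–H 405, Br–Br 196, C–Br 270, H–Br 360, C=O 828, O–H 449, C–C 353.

Reaction I:
  Bonds broken (reactants):
    Br–Br: 1 × 196 = 196
    C–C: 3 × 353 = 1059
    C–H: 10 × 405 = 4050
    Σ(broken) = 5305 kJ
  Bonds formed (products):
    C–Br: 1 × 270 = 270
    C–C: 3 × 353 = 1059
    C–H: 9 × 405 = 3645
    H–Br: 1 × 360 = 360
    Σ(formed) = 5334 kJ
  ΔH_I = 5305 − 5334 = −29 kJ
Reaction II:
  Bonds broken (reactants):
    C–C: 2 × 353 = 706
    C–H: 8 × 405 = 3240
    C=O: 2 × 828 = 1656
    O=O: 5 × 488 = 2440
    Σ(broken) = 8042 kJ
  Bonds formed (products):
    C=O: 8 × 828 = 6624
    O–H: 8 × 449 = 3592
    Σ(formed) = 10216 kJ
  ΔH_II = 8042 − 10216 = −2174 kJ
ΔH_I − ΔH_II = +2145 kJ, so reaction II has the more negative ΔH; |ΔH_I − ΔH_II| = 2145 kJ.

Reaction II, by 2145 kJ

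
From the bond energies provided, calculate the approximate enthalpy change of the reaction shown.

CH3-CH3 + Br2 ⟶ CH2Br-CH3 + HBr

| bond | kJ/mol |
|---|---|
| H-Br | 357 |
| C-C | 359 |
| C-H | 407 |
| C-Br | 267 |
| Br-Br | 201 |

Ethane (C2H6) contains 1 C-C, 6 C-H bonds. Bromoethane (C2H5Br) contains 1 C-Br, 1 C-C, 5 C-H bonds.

ΔH ≈ −16 kJ

Bonds broken (reactants):
  Br-Br: 1 × 201 = 201
  C-C: 1 × 359 = 359
  C-H: 6 × 407 = 2442
  Σ(broken) = 3002 kJ
Bonds formed (products):
  C-Br: 1 × 267 = 267
  C-C: 1 × 359 = 359
  C-H: 5 × 407 = 2035
  H-Br: 1 × 357 = 357
  Σ(formed) = 3018 kJ
ΔH = Σ(broken) − Σ(formed) = 3002 − 3018 = −16 kJ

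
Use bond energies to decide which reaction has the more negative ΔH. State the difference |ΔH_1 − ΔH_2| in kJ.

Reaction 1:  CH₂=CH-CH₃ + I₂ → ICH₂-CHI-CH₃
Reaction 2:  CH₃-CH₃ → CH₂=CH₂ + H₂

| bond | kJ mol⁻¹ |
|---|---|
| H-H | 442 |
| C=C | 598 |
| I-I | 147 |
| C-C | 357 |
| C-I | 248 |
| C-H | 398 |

Reaction 1, by 221 kJ

Reaction 1:
  Bonds broken (reactants):
    C-C: 1 × 357 = 357
    C-H: 6 × 398 = 2388
    C=C: 1 × 598 = 598
    I-I: 1 × 147 = 147
    Σ(broken) = 3490 kJ
  Bonds formed (products):
    C-C: 2 × 357 = 714
    C-H: 6 × 398 = 2388
    C-I: 2 × 248 = 496
    Σ(formed) = 3598 kJ
  ΔH_1 = 3490 − 3598 = −108 kJ
Reaction 2:
  Bonds broken (reactants):
    C-C: 1 × 357 = 357
    C-H: 6 × 398 = 2388
    Σ(broken) = 2745 kJ
  Bonds formed (products):
    C-H: 4 × 398 = 1592
    C=C: 1 × 598 = 598
    H-H: 1 × 442 = 442
    Σ(formed) = 2632 kJ
  ΔH_2 = 2745 − 2632 = +113 kJ
ΔH_1 − ΔH_2 = −221 kJ, so reaction 1 has the more negative ΔH; |ΔH_1 − ΔH_2| = 221 kJ.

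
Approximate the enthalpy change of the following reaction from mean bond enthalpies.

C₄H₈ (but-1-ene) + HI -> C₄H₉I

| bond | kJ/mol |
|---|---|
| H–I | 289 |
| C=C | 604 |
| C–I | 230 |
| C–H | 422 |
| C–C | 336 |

Bonds broken (reactants):
  C–C: 2 × 336 = 672
  C–H: 8 × 422 = 3376
  C=C: 1 × 604 = 604
  H–I: 1 × 289 = 289
  Σ(broken) = 4941 kJ
Bonds formed (products):
  C–C: 3 × 336 = 1008
  C–H: 9 × 422 = 3798
  C–I: 1 × 230 = 230
  Σ(formed) = 5036 kJ
ΔH = Σ(broken) − Σ(formed) = 4941 − 5036 = −95 kJ

ΔH ≈ −95 kJ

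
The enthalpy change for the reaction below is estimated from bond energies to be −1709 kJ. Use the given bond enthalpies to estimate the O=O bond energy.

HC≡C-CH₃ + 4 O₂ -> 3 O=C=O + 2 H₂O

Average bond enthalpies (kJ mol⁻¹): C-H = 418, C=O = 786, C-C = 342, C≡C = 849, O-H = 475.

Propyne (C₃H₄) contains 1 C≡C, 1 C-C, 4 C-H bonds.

Let D be the O=O bond energy.
Σ(broken) = 1×849 + 1×342 + 4×418 + 4×D = 2863 + 4D
Σ(formed) = 6×786 + 4×475 = 6616
ΔH = Σ(broken) − Σ(formed) = (2863 + 4D) − (6616) = −3753 + 4D
Setting this equal to −1709 kJ gives 4D = 2044, so D = 511 kJ/mol.

D(O=O) ≈ 511 kJ/mol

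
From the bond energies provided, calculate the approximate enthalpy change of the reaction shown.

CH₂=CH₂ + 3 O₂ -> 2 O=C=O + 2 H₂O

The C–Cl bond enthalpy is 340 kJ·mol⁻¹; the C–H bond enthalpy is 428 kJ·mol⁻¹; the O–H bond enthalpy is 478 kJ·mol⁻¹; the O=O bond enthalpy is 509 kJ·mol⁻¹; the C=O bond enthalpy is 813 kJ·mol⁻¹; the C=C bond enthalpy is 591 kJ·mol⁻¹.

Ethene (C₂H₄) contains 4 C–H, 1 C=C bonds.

Bonds broken (reactants):
  C–H: 4 × 428 = 1712
  C=C: 1 × 591 = 591
  O=O: 3 × 509 = 1527
  Σ(broken) = 3830 kJ
Bonds formed (products):
  C=O: 4 × 813 = 3252
  O–H: 4 × 478 = 1912
  Σ(formed) = 5164 kJ
ΔH = Σ(broken) − Σ(formed) = 3830 − 5164 = −1334 kJ

ΔH ≈ −1334 kJ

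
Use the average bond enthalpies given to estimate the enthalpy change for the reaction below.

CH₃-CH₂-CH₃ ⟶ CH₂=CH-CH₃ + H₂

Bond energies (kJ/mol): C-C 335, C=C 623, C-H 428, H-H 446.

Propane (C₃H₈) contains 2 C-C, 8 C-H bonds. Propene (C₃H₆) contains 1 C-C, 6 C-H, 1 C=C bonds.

Bonds broken (reactants):
  C-C: 2 × 335 = 670
  C-H: 8 × 428 = 3424
  Σ(broken) = 4094 kJ
Bonds formed (products):
  C-C: 1 × 335 = 335
  C-H: 6 × 428 = 2568
  C=C: 1 × 623 = 623
  H-H: 1 × 446 = 446
  Σ(formed) = 3972 kJ
ΔH = Σ(broken) − Σ(formed) = 4094 − 3972 = +122 kJ

ΔH ≈ +122 kJ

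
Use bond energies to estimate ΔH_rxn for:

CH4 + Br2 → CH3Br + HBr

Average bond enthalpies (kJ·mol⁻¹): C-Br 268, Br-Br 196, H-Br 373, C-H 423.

Bonds broken (reactants):
  Br-Br: 1 × 196 = 196
  C-H: 4 × 423 = 1692
  Σ(broken) = 1888 kJ
Bonds formed (products):
  C-Br: 1 × 268 = 268
  C-H: 3 × 423 = 1269
  H-Br: 1 × 373 = 373
  Σ(formed) = 1910 kJ
ΔH = Σ(broken) − Σ(formed) = 1888 − 1910 = −22 kJ

ΔH ≈ −22 kJ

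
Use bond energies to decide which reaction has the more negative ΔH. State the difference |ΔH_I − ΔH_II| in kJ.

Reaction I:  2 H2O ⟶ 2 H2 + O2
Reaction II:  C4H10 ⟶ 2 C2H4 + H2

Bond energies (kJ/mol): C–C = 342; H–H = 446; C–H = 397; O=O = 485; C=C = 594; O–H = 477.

Reaction II, by 345 kJ

Reaction I:
  Bonds broken (reactants):
    O–H: 4 × 477 = 1908
    Σ(broken) = 1908 kJ
  Bonds formed (products):
    H–H: 2 × 446 = 892
    O=O: 1 × 485 = 485
    Σ(formed) = 1377 kJ
  ΔH_I = 1908 − 1377 = +531 kJ
Reaction II:
  Bonds broken (reactants):
    C–C: 3 × 342 = 1026
    C–H: 10 × 397 = 3970
    Σ(broken) = 4996 kJ
  Bonds formed (products):
    C–H: 8 × 397 = 3176
    C=C: 2 × 594 = 1188
    H–H: 1 × 446 = 446
    Σ(formed) = 4810 kJ
  ΔH_II = 4996 − 4810 = +186 kJ
ΔH_I − ΔH_II = +345 kJ, so reaction II has the more negative ΔH; |ΔH_I − ΔH_II| = 345 kJ.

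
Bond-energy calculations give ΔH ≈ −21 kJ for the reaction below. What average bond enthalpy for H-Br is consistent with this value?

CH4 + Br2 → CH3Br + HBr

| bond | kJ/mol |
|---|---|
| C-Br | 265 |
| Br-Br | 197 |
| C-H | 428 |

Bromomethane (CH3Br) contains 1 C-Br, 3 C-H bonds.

Let D be the H-Br bond energy.
Σ(broken) = 1×197 + 4×428 = 1909
Σ(formed) = 1×265 + 3×428 + 1×D = 1549 + D
ΔH = Σ(broken) − Σ(formed) = (1909) − (1549 + D) = +360 − D
Setting this equal to −21 kJ gives D = 381 kJ/mol.

D(H-Br) ≈ 381 kJ/mol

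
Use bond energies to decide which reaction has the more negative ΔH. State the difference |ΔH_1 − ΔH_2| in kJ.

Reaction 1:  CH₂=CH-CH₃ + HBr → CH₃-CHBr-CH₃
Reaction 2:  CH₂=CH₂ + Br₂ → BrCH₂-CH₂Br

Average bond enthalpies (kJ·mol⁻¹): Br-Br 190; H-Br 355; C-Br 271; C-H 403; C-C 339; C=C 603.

Reaction 2, by 33 kJ

Reaction 1:
  Bonds broken (reactants):
    C-C: 1 × 339 = 339
    C-H: 6 × 403 = 2418
    C=C: 1 × 603 = 603
    H-Br: 1 × 355 = 355
    Σ(broken) = 3715 kJ
  Bonds formed (products):
    C-Br: 1 × 271 = 271
    C-C: 2 × 339 = 678
    C-H: 7 × 403 = 2821
    Σ(formed) = 3770 kJ
  ΔH_1 = 3715 − 3770 = −55 kJ
Reaction 2:
  Bonds broken (reactants):
    Br-Br: 1 × 190 = 190
    C-H: 4 × 403 = 1612
    C=C: 1 × 603 = 603
    Σ(broken) = 2405 kJ
  Bonds formed (products):
    C-Br: 2 × 271 = 542
    C-C: 1 × 339 = 339
    C-H: 4 × 403 = 1612
    Σ(formed) = 2493 kJ
  ΔH_2 = 2405 − 2493 = −88 kJ
ΔH_1 − ΔH_2 = +33 kJ, so reaction 2 has the more negative ΔH; |ΔH_1 − ΔH_2| = 33 kJ.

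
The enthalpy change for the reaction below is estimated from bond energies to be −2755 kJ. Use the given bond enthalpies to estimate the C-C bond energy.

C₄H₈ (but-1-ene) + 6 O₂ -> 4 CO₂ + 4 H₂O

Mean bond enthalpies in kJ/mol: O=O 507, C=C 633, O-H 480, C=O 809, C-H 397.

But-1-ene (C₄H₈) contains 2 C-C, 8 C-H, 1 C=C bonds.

Let D be the C-C bond energy.
Σ(broken) = 2×D + 8×397 + 1×633 + 6×507 = 6851 + 2D
Σ(formed) = 8×809 + 8×480 = 10312
ΔH = Σ(broken) − Σ(formed) = (6851 + 2D) − (10312) = −3461 + 2D
Setting this equal to −2755 kJ gives 2D = 706, so D = 353 kJ/mol.

D(C-C) ≈ 353 kJ/mol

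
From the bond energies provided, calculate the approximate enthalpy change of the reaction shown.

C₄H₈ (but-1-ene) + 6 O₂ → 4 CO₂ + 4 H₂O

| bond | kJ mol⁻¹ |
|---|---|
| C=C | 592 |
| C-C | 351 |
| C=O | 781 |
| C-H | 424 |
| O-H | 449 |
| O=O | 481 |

ΔH ≈ −2268 kJ

Bonds broken (reactants):
  C-C: 2 × 351 = 702
  C-H: 8 × 424 = 3392
  C=C: 1 × 592 = 592
  O=O: 6 × 481 = 2886
  Σ(broken) = 7572 kJ
Bonds formed (products):
  C=O: 8 × 781 = 6248
  O-H: 8 × 449 = 3592
  Σ(formed) = 9840 kJ
ΔH = Σ(broken) − Σ(formed) = 7572 − 9840 = −2268 kJ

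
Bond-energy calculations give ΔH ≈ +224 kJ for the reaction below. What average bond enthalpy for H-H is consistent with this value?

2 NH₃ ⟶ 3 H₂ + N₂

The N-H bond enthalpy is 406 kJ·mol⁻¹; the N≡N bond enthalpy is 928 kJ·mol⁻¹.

Let D be the H-H bond energy.
Σ(broken) = 6×406 = 2436
Σ(formed) = 3×D + 1×928 = 928 + 3D
ΔH = Σ(broken) − Σ(formed) = (2436) − (928 + 3D) = +1508 − 3D
Setting this equal to +224 kJ gives 3D = 1284, so D = 428 kJ/mol.

D(H-H) ≈ 428 kJ/mol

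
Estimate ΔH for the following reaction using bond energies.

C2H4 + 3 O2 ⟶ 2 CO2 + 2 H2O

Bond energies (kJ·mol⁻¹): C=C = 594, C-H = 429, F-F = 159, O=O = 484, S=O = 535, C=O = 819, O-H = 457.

ΔH ≈ −1342 kJ

Bonds broken (reactants):
  C-H: 4 × 429 = 1716
  C=C: 1 × 594 = 594
  O=O: 3 × 484 = 1452
  Σ(broken) = 3762 kJ
Bonds formed (products):
  C=O: 4 × 819 = 3276
  O-H: 4 × 457 = 1828
  Σ(formed) = 5104 kJ
ΔH = Σ(broken) − Σ(formed) = 3762 − 5104 = −1342 kJ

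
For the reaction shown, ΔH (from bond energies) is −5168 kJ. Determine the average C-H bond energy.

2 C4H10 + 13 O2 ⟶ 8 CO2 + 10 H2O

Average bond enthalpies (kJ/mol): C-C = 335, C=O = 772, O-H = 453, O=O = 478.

D(C-H) ≈ 401 kJ/mol

Let D be the C-H bond energy.
Σ(broken) = 6×335 + 20×D + 13×478 = 8224 + 20D
Σ(formed) = 16×772 + 20×453 = 21412
ΔH = Σ(broken) − Σ(formed) = (8224 + 20D) − (21412) = −13188 + 20D
Setting this equal to −5168 kJ gives 20D = 8020, so D = 401 kJ/mol.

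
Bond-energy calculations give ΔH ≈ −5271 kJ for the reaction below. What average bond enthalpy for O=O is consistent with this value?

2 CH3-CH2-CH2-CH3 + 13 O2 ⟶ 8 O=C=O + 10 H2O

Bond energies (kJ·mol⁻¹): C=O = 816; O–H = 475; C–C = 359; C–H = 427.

Let D be the O=O bond energy.
Σ(broken) = 6×359 + 20×427 + 13×D = 10694 + 13D
Σ(formed) = 16×816 + 20×475 = 22556
ΔH = Σ(broken) − Σ(formed) = (10694 + 13D) − (22556) = −11862 + 13D
Setting this equal to −5271 kJ gives 13D = 6591, so D = 507 kJ/mol.

D(O=O) ≈ 507 kJ/mol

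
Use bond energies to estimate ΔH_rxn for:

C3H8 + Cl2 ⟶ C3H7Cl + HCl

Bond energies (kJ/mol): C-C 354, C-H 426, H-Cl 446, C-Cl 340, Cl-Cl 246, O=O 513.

Bonds broken (reactants):
  C-C: 2 × 354 = 708
  C-H: 8 × 426 = 3408
  Cl-Cl: 1 × 246 = 246
  Σ(broken) = 4362 kJ
Bonds formed (products):
  C-C: 2 × 354 = 708
  C-Cl: 1 × 340 = 340
  C-H: 7 × 426 = 2982
  H-Cl: 1 × 446 = 446
  Σ(formed) = 4476 kJ
ΔH = Σ(broken) − Σ(formed) = 4362 − 4476 = −114 kJ

ΔH ≈ −114 kJ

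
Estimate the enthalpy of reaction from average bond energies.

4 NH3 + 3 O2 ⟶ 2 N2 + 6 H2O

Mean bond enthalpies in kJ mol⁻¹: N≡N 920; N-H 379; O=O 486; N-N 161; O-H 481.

Bonds broken (reactants):
  N-H: 12 × 379 = 4548
  O=O: 3 × 486 = 1458
  Σ(broken) = 6006 kJ
Bonds formed (products):
  N≡N: 2 × 920 = 1840
  O-H: 12 × 481 = 5772
  Σ(formed) = 7612 kJ
ΔH = Σ(broken) − Σ(formed) = 6006 − 7612 = −1606 kJ

ΔH ≈ −1606 kJ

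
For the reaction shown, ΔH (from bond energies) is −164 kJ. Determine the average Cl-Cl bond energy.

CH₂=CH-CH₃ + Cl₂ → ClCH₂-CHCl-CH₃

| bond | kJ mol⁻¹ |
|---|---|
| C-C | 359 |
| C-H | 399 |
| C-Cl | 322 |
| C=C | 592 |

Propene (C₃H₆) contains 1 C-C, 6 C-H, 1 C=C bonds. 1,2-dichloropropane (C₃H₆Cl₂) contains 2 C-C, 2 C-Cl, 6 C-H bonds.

D(Cl-Cl) ≈ 247 kJ/mol

Let D be the Cl-Cl bond energy.
Σ(broken) = 1×359 + 6×399 + 1×592 + 1×D = 3345 + D
Σ(formed) = 2×359 + 2×322 + 6×399 = 3756
ΔH = Σ(broken) − Σ(formed) = (3345 + D) − (3756) = −411 + D
Setting this equal to −164 kJ gives D = 247 kJ/mol.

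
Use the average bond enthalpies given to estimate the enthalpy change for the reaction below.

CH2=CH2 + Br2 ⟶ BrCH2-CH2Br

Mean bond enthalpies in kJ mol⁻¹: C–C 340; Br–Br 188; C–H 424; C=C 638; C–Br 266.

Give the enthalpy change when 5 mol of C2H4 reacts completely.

ΔH = −230 kJ

Bonds broken (reactants):
  Br–Br: 1 × 188 = 188
  C–H: 4 × 424 = 1696
  C=C: 1 × 638 = 638
  Σ(broken) = 2522 kJ
Bonds formed (products):
  C–Br: 2 × 266 = 532
  C–C: 1 × 340 = 340
  C–H: 4 × 424 = 1696
  Σ(formed) = 2568 kJ
ΔH = Σ(broken) − Σ(formed) = 2522 − 2568 = −46 kJ
For 5× the reaction as written: 5 × (−46) = −230 kJ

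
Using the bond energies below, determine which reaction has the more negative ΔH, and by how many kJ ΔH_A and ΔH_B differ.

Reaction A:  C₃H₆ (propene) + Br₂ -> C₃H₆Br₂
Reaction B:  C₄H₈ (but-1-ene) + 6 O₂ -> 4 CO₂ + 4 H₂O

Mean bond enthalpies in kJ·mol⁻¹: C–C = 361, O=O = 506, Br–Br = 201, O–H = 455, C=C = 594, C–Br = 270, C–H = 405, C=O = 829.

Reaction A:
  Bonds broken (reactants):
    Br–Br: 1 × 201 = 201
    C–C: 1 × 361 = 361
    C–H: 6 × 405 = 2430
    C=C: 1 × 594 = 594
    Σ(broken) = 3586 kJ
  Bonds formed (products):
    C–Br: 2 × 270 = 540
    C–C: 2 × 361 = 722
    C–H: 6 × 405 = 2430
    Σ(formed) = 3692 kJ
  ΔH_A = 3586 − 3692 = −106 kJ
Reaction B:
  Bonds broken (reactants):
    C–C: 2 × 361 = 722
    C–H: 8 × 405 = 3240
    C=C: 1 × 594 = 594
    O=O: 6 × 506 = 3036
    Σ(broken) = 7592 kJ
  Bonds formed (products):
    C=O: 8 × 829 = 6632
    O–H: 8 × 455 = 3640
    Σ(formed) = 10272 kJ
  ΔH_B = 7592 − 10272 = −2680 kJ
ΔH_A − ΔH_B = +2574 kJ, so reaction B has the more negative ΔH; |ΔH_A − ΔH_B| = 2574 kJ.

Reaction B, by 2574 kJ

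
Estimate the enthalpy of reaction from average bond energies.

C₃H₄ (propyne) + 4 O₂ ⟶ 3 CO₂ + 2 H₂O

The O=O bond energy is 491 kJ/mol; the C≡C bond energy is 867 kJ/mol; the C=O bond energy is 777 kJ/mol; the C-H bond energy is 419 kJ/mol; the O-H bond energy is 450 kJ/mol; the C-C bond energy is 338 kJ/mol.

Bonds broken (reactants):
  C≡C: 1 × 867 = 867
  C-C: 1 × 338 = 338
  C-H: 4 × 419 = 1676
  O=O: 4 × 491 = 1964
  Σ(broken) = 4845 kJ
Bonds formed (products):
  C=O: 6 × 777 = 4662
  O-H: 4 × 450 = 1800
  Σ(formed) = 6462 kJ
ΔH = Σ(broken) − Σ(formed) = 4845 − 6462 = −1617 kJ

ΔH ≈ −1617 kJ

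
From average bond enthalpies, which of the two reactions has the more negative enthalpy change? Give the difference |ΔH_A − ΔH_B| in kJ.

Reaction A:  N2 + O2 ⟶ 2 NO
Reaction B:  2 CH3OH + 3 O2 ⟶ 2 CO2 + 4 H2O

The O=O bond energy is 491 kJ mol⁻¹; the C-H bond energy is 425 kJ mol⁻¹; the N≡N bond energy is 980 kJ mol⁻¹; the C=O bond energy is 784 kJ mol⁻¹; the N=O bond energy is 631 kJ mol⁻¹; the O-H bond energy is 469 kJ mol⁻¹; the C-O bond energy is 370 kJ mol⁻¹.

Reaction B, by 1396 kJ

Reaction A:
  Bonds broken (reactants):
    N≡N: 1 × 980 = 980
    O=O: 1 × 491 = 491
    Σ(broken) = 1471 kJ
  Bonds formed (products):
    N=O: 2 × 631 = 1262
    Σ(formed) = 1262 kJ
  ΔH_A = 1471 − 1262 = +209 kJ
Reaction B:
  Bonds broken (reactants):
    C-H: 6 × 425 = 2550
    C-O: 2 × 370 = 740
    O-H: 2 × 469 = 938
    O=O: 3 × 491 = 1473
    Σ(broken) = 5701 kJ
  Bonds formed (products):
    C=O: 4 × 784 = 3136
    O-H: 8 × 469 = 3752
    Σ(formed) = 6888 kJ
  ΔH_B = 5701 − 6888 = −1187 kJ
ΔH_A − ΔH_B = +1396 kJ, so reaction B has the more negative ΔH; |ΔH_A − ΔH_B| = 1396 kJ.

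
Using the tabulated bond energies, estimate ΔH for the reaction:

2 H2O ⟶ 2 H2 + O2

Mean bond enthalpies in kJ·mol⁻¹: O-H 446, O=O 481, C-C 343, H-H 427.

ΔH ≈ +449 kJ

Bonds broken (reactants):
  O-H: 4 × 446 = 1784
  Σ(broken) = 1784 kJ
Bonds formed (products):
  H-H: 2 × 427 = 854
  O=O: 1 × 481 = 481
  Σ(formed) = 1335 kJ
ΔH = Σ(broken) − Σ(formed) = 1784 − 1335 = +449 kJ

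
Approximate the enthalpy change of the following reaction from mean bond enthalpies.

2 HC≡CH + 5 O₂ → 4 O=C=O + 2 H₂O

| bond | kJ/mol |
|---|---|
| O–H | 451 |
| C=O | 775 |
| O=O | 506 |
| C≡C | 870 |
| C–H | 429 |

ΔH ≈ −2018 kJ

Bonds broken (reactants):
  C≡C: 2 × 870 = 1740
  C–H: 4 × 429 = 1716
  O=O: 5 × 506 = 2530
  Σ(broken) = 5986 kJ
Bonds formed (products):
  C=O: 8 × 775 = 6200
  O–H: 4 × 451 = 1804
  Σ(formed) = 8004 kJ
ΔH = Σ(broken) − Σ(formed) = 5986 − 8004 = −2018 kJ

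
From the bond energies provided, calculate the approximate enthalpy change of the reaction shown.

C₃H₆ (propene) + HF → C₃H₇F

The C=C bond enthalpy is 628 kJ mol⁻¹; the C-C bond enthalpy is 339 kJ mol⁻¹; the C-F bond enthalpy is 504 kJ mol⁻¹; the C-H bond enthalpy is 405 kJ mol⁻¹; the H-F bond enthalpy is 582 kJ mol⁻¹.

Bonds broken (reactants):
  C-C: 1 × 339 = 339
  C-H: 6 × 405 = 2430
  C=C: 1 × 628 = 628
  H-F: 1 × 582 = 582
  Σ(broken) = 3979 kJ
Bonds formed (products):
  C-C: 2 × 339 = 678
  C-F: 1 × 504 = 504
  C-H: 7 × 405 = 2835
  Σ(formed) = 4017 kJ
ΔH = Σ(broken) − Σ(formed) = 3979 − 4017 = −38 kJ

ΔH ≈ −38 kJ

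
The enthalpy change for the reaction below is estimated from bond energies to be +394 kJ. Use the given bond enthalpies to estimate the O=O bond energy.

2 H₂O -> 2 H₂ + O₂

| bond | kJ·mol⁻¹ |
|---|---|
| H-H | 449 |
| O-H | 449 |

Let D be the O=O bond energy.
Σ(broken) = 4×449 = 1796
Σ(formed) = 2×449 + 1×D = 898 + D
ΔH = Σ(broken) − Σ(formed) = (1796) − (898 + D) = +898 − D
Setting this equal to +394 kJ gives D = 504 kJ/mol.

D(O=O) ≈ 504 kJ/mol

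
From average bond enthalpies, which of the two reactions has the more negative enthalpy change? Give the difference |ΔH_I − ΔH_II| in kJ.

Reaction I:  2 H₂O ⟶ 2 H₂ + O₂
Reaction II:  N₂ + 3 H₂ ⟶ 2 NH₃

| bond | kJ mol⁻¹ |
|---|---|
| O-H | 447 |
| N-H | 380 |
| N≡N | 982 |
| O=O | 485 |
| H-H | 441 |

Reaction II, by 396 kJ

Reaction I:
  Bonds broken (reactants):
    O-H: 4 × 447 = 1788
    Σ(broken) = 1788 kJ
  Bonds formed (products):
    H-H: 2 × 441 = 882
    O=O: 1 × 485 = 485
    Σ(formed) = 1367 kJ
  ΔH_I = 1788 − 1367 = +421 kJ
Reaction II:
  Bonds broken (reactants):
    H-H: 3 × 441 = 1323
    N≡N: 1 × 982 = 982
    Σ(broken) = 2305 kJ
  Bonds formed (products):
    N-H: 6 × 380 = 2280
    Σ(formed) = 2280 kJ
  ΔH_II = 2305 − 2280 = +25 kJ
ΔH_I − ΔH_II = +396 kJ, so reaction II has the more negative ΔH; |ΔH_I − ΔH_II| = 396 kJ.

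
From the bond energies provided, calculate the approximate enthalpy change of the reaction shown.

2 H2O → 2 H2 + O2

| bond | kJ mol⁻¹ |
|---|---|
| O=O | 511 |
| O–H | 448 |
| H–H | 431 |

Bonds broken (reactants):
  O–H: 4 × 448 = 1792
  Σ(broken) = 1792 kJ
Bonds formed (products):
  H–H: 2 × 431 = 862
  O=O: 1 × 511 = 511
  Σ(formed) = 1373 kJ
ΔH = Σ(broken) − Σ(formed) = 1792 − 1373 = +419 kJ

ΔH ≈ +419 kJ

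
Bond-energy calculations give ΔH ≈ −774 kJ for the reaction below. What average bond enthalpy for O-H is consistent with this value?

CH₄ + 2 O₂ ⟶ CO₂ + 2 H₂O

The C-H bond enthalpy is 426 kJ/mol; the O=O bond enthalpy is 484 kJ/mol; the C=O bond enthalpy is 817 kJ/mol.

Let D be the O-H bond energy.
Σ(broken) = 4×426 + 2×484 = 2672
Σ(formed) = 2×817 + 4×D = 1634 + 4D
ΔH = Σ(broken) − Σ(formed) = (2672) − (1634 + 4D) = +1038 − 4D
Setting this equal to −774 kJ gives 4D = 1812, so D = 453 kJ/mol.

D(O-H) ≈ 453 kJ/mol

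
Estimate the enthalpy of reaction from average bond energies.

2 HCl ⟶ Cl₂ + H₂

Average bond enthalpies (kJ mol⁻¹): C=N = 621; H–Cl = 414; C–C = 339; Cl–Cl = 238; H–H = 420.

ΔH ≈ +170 kJ

Bonds broken (reactants):
  H–Cl: 2 × 414 = 828
  Σ(broken) = 828 kJ
Bonds formed (products):
  Cl–Cl: 1 × 238 = 238
  H–H: 1 × 420 = 420
  Σ(formed) = 658 kJ
ΔH = Σ(broken) − Σ(formed) = 828 − 658 = +170 kJ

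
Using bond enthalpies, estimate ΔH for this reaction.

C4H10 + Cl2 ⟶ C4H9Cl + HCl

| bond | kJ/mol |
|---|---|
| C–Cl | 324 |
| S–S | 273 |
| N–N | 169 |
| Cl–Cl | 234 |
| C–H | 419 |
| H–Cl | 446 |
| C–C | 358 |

ΔH ≈ −117 kJ

Bonds broken (reactants):
  C–C: 3 × 358 = 1074
  C–H: 10 × 419 = 4190
  Cl–Cl: 1 × 234 = 234
  Σ(broken) = 5498 kJ
Bonds formed (products):
  C–C: 3 × 358 = 1074
  C–Cl: 1 × 324 = 324
  C–H: 9 × 419 = 3771
  H–Cl: 1 × 446 = 446
  Σ(formed) = 5615 kJ
ΔH = Σ(broken) − Σ(formed) = 5498 − 5615 = −117 kJ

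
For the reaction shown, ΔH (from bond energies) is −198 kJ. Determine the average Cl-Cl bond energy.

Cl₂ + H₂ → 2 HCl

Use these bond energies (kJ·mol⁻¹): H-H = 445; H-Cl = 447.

Let D be the Cl-Cl bond energy.
Σ(broken) = 1×D + 1×445 = 445 + D
Σ(formed) = 2×447 = 894
ΔH = Σ(broken) − Σ(formed) = (445 + D) − (894) = −449 + D
Setting this equal to −198 kJ gives D = 251 kJ/mol.

D(Cl-Cl) ≈ 251 kJ/mol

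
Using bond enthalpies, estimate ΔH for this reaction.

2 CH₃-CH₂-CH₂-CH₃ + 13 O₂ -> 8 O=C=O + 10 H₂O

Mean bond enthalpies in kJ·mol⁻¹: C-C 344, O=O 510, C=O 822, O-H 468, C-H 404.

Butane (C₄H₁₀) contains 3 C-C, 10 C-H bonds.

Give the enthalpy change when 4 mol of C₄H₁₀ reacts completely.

ΔH = −11476 kJ

Bonds broken (reactants):
  C-C: 6 × 344 = 2064
  C-H: 20 × 404 = 8080
  O=O: 13 × 510 = 6630
  Σ(broken) = 16774 kJ
Bonds formed (products):
  C=O: 16 × 822 = 13152
  O-H: 20 × 468 = 9360
  Σ(formed) = 22512 kJ
ΔH = Σ(broken) − Σ(formed) = 16774 − 22512 = −5738 kJ
For 2× the reaction as written: 2 × (−5738) = −11476 kJ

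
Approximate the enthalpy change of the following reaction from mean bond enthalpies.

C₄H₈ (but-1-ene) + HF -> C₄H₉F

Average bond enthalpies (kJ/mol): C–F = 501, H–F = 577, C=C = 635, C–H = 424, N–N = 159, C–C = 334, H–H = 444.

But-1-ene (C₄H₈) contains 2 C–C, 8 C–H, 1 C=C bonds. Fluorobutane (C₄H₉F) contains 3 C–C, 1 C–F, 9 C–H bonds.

Bonds broken (reactants):
  C–C: 2 × 334 = 668
  C–H: 8 × 424 = 3392
  C=C: 1 × 635 = 635
  H–F: 1 × 577 = 577
  Σ(broken) = 5272 kJ
Bonds formed (products):
  C–C: 3 × 334 = 1002
  C–F: 1 × 501 = 501
  C–H: 9 × 424 = 3816
  Σ(formed) = 5319 kJ
ΔH = Σ(broken) − Σ(formed) = 5272 − 5319 = −47 kJ

ΔH ≈ −47 kJ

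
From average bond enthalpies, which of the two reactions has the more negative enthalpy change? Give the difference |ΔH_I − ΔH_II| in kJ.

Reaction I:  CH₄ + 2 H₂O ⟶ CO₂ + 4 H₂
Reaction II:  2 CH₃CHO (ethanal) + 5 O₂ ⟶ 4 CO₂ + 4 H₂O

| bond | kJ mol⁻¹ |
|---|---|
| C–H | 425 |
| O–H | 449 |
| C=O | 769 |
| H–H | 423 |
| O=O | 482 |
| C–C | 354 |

Reaction I:
  Bonds broken (reactants):
    C–H: 4 × 425 = 1700
    O–H: 4 × 449 = 1796
    Σ(broken) = 3496 kJ
  Bonds formed (products):
    C=O: 2 × 769 = 1538
    H–H: 4 × 423 = 1692
    Σ(formed) = 3230 kJ
  ΔH_I = 3496 − 3230 = +266 kJ
Reaction II:
  Bonds broken (reactants):
    C–C: 2 × 354 = 708
    C–H: 8 × 425 = 3400
    C=O: 2 × 769 = 1538
    O=O: 5 × 482 = 2410
    Σ(broken) = 8056 kJ
  Bonds formed (products):
    C=O: 8 × 769 = 6152
    O–H: 8 × 449 = 3592
    Σ(formed) = 9744 kJ
  ΔH_II = 8056 − 9744 = −1688 kJ
ΔH_I − ΔH_II = +1954 kJ, so reaction II has the more negative ΔH; |ΔH_I − ΔH_II| = 1954 kJ.

Reaction II, by 1954 kJ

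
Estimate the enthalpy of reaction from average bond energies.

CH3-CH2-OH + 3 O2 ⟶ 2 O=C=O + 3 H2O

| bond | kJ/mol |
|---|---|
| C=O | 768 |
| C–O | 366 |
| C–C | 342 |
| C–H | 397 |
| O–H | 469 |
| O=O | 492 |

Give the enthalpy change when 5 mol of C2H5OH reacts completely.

Bonds broken (reactants):
  C–C: 1 × 342 = 342
  C–H: 5 × 397 = 1985
  C–O: 1 × 366 = 366
  O–H: 1 × 469 = 469
  O=O: 3 × 492 = 1476
  Σ(broken) = 4638 kJ
Bonds formed (products):
  C=O: 4 × 768 = 3072
  O–H: 6 × 469 = 2814
  Σ(formed) = 5886 kJ
ΔH = Σ(broken) − Σ(formed) = 4638 − 5886 = −1248 kJ
For 5× the reaction as written: 5 × (−1248) = −6240 kJ

ΔH = −6240 kJ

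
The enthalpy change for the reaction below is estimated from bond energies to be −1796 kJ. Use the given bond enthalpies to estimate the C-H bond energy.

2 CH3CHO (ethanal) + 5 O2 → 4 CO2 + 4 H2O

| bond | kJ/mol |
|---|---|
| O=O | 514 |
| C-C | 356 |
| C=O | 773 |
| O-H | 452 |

Let D be the C-H bond energy.
Σ(broken) = 2×356 + 8×D + 2×773 + 5×514 = 4828 + 8D
Σ(formed) = 8×773 + 8×452 = 9800
ΔH = Σ(broken) − Σ(formed) = (4828 + 8D) − (9800) = −4972 + 8D
Setting this equal to −1796 kJ gives 8D = 3176, so D = 397 kJ/mol.

D(C-H) ≈ 397 kJ/mol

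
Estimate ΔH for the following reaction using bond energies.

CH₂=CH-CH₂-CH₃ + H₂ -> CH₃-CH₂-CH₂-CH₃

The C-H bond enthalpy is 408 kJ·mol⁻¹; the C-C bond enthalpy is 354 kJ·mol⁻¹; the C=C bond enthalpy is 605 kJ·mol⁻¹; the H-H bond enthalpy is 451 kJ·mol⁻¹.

ΔH ≈ −114 kJ

Bonds broken (reactants):
  C-C: 2 × 354 = 708
  C-H: 8 × 408 = 3264
  C=C: 1 × 605 = 605
  H-H: 1 × 451 = 451
  Σ(broken) = 5028 kJ
Bonds formed (products):
  C-C: 3 × 354 = 1062
  C-H: 10 × 408 = 4080
  Σ(formed) = 5142 kJ
ΔH = Σ(broken) − Σ(formed) = 5028 − 5142 = −114 kJ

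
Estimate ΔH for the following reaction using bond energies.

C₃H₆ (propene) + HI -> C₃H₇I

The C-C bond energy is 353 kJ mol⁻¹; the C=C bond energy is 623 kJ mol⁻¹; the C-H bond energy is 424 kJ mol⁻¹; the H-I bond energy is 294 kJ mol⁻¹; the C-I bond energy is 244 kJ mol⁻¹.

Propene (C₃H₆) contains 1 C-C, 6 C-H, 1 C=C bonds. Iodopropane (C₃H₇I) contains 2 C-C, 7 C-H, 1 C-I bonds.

ΔH ≈ −104 kJ

Bonds broken (reactants):
  C-C: 1 × 353 = 353
  C-H: 6 × 424 = 2544
  C=C: 1 × 623 = 623
  H-I: 1 × 294 = 294
  Σ(broken) = 3814 kJ
Bonds formed (products):
  C-C: 2 × 353 = 706
  C-H: 7 × 424 = 2968
  C-I: 1 × 244 = 244
  Σ(formed) = 3918 kJ
ΔH = Σ(broken) − Σ(formed) = 3814 − 3918 = −104 kJ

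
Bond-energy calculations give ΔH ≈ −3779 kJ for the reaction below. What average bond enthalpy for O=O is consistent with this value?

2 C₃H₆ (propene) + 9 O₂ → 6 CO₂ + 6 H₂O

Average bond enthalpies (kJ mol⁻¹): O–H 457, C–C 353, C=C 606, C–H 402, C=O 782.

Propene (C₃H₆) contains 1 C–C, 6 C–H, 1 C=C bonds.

Let D be the O=O bond energy.
Σ(broken) = 2×353 + 12×402 + 2×606 + 9×D = 6742 + 9D
Σ(formed) = 12×782 + 12×457 = 14868
ΔH = Σ(broken) − Σ(formed) = (6742 + 9D) − (14868) = −8126 + 9D
Setting this equal to −3779 kJ gives 9D = 4347, so D = 483 kJ/mol.

D(O=O) ≈ 483 kJ/mol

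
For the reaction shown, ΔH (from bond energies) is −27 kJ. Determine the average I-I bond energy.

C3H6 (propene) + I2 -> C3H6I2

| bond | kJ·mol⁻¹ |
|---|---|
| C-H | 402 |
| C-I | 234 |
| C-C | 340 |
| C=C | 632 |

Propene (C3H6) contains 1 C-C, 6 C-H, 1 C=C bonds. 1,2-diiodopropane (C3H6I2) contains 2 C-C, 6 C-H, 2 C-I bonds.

D(I-I) ≈ 149 kJ/mol

Let D be the I-I bond energy.
Σ(broken) = 1×340 + 6×402 + 1×632 + 1×D = 3384 + D
Σ(formed) = 2×340 + 6×402 + 2×234 = 3560
ΔH = Σ(broken) − Σ(formed) = (3384 + D) − (3560) = −176 + D
Setting this equal to −27 kJ gives D = 149 kJ/mol.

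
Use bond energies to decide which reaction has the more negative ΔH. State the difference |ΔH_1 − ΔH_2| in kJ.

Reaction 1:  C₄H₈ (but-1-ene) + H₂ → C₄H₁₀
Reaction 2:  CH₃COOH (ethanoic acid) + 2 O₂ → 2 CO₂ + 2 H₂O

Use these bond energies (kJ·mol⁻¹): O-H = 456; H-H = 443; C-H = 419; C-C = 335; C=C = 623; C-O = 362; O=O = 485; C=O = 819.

Reaction 1:
  Bonds broken (reactants):
    C-C: 2 × 335 = 670
    C-H: 8 × 419 = 3352
    C=C: 1 × 623 = 623
    H-H: 1 × 443 = 443
    Σ(broken) = 5088 kJ
  Bonds formed (products):
    C-C: 3 × 335 = 1005
    C-H: 10 × 419 = 4190
    Σ(formed) = 5195 kJ
  ΔH_1 = 5088 − 5195 = −107 kJ
Reaction 2:
  Bonds broken (reactants):
    C-C: 1 × 335 = 335
    C-H: 3 × 419 = 1257
    C-O: 1 × 362 = 362
    C=O: 1 × 819 = 819
    O-H: 1 × 456 = 456
    O=O: 2 × 485 = 970
    Σ(broken) = 4199 kJ
  Bonds formed (products):
    C=O: 4 × 819 = 3276
    O-H: 4 × 456 = 1824
    Σ(formed) = 5100 kJ
  ΔH_2 = 4199 − 5100 = −901 kJ
ΔH_1 − ΔH_2 = +794 kJ, so reaction 2 has the more negative ΔH; |ΔH_1 − ΔH_2| = 794 kJ.

Reaction 2, by 794 kJ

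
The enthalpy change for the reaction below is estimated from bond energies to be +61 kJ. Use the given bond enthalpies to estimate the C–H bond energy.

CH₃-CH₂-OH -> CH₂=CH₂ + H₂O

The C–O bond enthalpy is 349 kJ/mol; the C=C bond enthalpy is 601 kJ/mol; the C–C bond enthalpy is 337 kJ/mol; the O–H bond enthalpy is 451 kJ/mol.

D(C–H) ≈ 427 kJ/mol

Let D be the C–H bond energy.
Σ(broken) = 1×337 + 5×D + 1×349 + 1×451 = 1137 + 5D
Σ(formed) = 4×D + 1×601 + 2×451 = 1503 + 4D
ΔH = Σ(broken) − Σ(formed) = (1137 + 5D) − (1503 + 4D) = −366 + D
Setting this equal to +61 kJ gives D = 427 kJ/mol.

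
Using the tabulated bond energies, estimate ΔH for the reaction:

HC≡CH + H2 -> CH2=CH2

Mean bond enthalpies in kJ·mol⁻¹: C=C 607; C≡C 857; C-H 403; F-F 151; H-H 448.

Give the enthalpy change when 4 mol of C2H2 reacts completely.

ΔH = −432 kJ

Bonds broken (reactants):
  C≡C: 1 × 857 = 857
  C-H: 2 × 403 = 806
  H-H: 1 × 448 = 448
  Σ(broken) = 2111 kJ
Bonds formed (products):
  C-H: 4 × 403 = 1612
  C=C: 1 × 607 = 607
  Σ(formed) = 2219 kJ
ΔH = Σ(broken) − Σ(formed) = 2111 − 2219 = −108 kJ
For 4× the reaction as written: 4 × (−108) = −432 kJ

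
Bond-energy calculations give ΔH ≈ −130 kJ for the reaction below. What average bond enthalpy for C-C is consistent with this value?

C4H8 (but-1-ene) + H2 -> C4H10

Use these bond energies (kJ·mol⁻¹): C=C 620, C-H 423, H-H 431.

Let D be the C-C bond energy.
Σ(broken) = 2×D + 8×423 + 1×620 + 1×431 = 4435 + 2D
Σ(formed) = 3×D + 10×423 = 4230 + 3D
ΔH = Σ(broken) − Σ(formed) = (4435 + 2D) − (4230 + 3D) = +205 − D
Setting this equal to −130 kJ gives D = 335 kJ/mol.

D(C-C) ≈ 335 kJ/mol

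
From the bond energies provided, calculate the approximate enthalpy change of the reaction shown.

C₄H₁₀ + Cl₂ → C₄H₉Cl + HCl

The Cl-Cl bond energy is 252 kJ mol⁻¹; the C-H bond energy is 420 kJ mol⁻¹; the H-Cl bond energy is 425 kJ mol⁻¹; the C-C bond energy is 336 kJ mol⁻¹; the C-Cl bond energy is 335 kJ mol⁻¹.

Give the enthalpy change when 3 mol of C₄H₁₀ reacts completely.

Bonds broken (reactants):
  C-C: 3 × 336 = 1008
  C-H: 10 × 420 = 4200
  Cl-Cl: 1 × 252 = 252
  Σ(broken) = 5460 kJ
Bonds formed (products):
  C-C: 3 × 336 = 1008
  C-Cl: 1 × 335 = 335
  C-H: 9 × 420 = 3780
  H-Cl: 1 × 425 = 425
  Σ(formed) = 5548 kJ
ΔH = Σ(broken) − Σ(formed) = 5460 − 5548 = −88 kJ
For 3× the reaction as written: 3 × (−88) = −264 kJ

ΔH = −264 kJ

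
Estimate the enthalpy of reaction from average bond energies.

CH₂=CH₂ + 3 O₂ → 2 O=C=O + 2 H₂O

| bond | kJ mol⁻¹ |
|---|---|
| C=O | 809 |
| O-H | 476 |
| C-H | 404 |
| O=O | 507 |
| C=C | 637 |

Bonds broken (reactants):
  C-H: 4 × 404 = 1616
  C=C: 1 × 637 = 637
  O=O: 3 × 507 = 1521
  Σ(broken) = 3774 kJ
Bonds formed (products):
  C=O: 4 × 809 = 3236
  O-H: 4 × 476 = 1904
  Σ(formed) = 5140 kJ
ΔH = Σ(broken) − Σ(formed) = 3774 − 5140 = −1366 kJ

ΔH ≈ −1366 kJ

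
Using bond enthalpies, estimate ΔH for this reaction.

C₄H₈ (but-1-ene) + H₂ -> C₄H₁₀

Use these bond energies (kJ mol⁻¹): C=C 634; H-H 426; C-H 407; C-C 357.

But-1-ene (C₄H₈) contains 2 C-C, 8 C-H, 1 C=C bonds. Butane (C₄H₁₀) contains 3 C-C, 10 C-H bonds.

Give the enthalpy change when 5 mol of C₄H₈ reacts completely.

ΔH = −555 kJ

Bonds broken (reactants):
  C-C: 2 × 357 = 714
  C-H: 8 × 407 = 3256
  C=C: 1 × 634 = 634
  H-H: 1 × 426 = 426
  Σ(broken) = 5030 kJ
Bonds formed (products):
  C-C: 3 × 357 = 1071
  C-H: 10 × 407 = 4070
  Σ(formed) = 5141 kJ
ΔH = Σ(broken) − Σ(formed) = 5030 − 5141 = −111 kJ
For 5× the reaction as written: 5 × (−111) = −555 kJ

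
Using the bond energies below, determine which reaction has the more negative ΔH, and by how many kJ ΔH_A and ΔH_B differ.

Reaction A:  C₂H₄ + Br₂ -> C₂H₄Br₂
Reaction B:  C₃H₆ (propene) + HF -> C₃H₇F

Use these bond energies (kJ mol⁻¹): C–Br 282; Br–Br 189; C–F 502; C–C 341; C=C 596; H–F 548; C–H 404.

Reaction A, by 17 kJ

Reaction A:
  Bonds broken (reactants):
    Br–Br: 1 × 189 = 189
    C–H: 4 × 404 = 1616
    C=C: 1 × 596 = 596
    Σ(broken) = 2401 kJ
  Bonds formed (products):
    C–Br: 2 × 282 = 564
    C–C: 1 × 341 = 341
    C–H: 4 × 404 = 1616
    Σ(formed) = 2521 kJ
  ΔH_A = 2401 − 2521 = −120 kJ
Reaction B:
  Bonds broken (reactants):
    C–C: 1 × 341 = 341
    C–H: 6 × 404 = 2424
    C=C: 1 × 596 = 596
    H–F: 1 × 548 = 548
    Σ(broken) = 3909 kJ
  Bonds formed (products):
    C–C: 2 × 341 = 682
    C–F: 1 × 502 = 502
    C–H: 7 × 404 = 2828
    Σ(formed) = 4012 kJ
  ΔH_B = 3909 − 4012 = −103 kJ
ΔH_A − ΔH_B = −17 kJ, so reaction A has the more negative ΔH; |ΔH_A − ΔH_B| = 17 kJ.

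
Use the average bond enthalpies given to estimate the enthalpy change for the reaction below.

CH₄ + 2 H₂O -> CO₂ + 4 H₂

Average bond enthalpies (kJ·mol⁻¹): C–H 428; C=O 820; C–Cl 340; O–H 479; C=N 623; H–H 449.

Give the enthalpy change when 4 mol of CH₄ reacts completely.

ΔH = +768 kJ

Bonds broken (reactants):
  C–H: 4 × 428 = 1712
  O–H: 4 × 479 = 1916
  Σ(broken) = 3628 kJ
Bonds formed (products):
  C=O: 2 × 820 = 1640
  H–H: 4 × 449 = 1796
  Σ(formed) = 3436 kJ
ΔH = Σ(broken) − Σ(formed) = 3628 − 3436 = +192 kJ
For 4× the reaction as written: 4 × (+192) = +768 kJ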